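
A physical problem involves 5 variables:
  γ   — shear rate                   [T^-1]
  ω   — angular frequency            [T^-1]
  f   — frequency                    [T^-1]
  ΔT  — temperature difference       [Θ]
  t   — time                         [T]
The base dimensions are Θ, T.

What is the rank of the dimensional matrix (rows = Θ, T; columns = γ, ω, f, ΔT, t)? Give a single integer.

2

Dimensional matrix (Θ×T by γ×ω×f×ΔT×t):
  Θ: [ 0  0  0  1  0]
  T: [-1 -1 -1  0  1]
RREF → pivots at {γ,ΔT} ⇒ r = 2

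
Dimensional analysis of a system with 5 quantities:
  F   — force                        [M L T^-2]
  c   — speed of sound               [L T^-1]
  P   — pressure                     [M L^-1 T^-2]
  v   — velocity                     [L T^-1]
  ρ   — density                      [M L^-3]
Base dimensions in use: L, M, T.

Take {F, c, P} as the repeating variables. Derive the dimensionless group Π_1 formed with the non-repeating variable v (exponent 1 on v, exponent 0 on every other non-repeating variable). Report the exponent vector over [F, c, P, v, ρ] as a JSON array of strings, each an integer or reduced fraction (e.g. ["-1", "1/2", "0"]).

Dimensional matrix (L×M×T by F×c×P×v×ρ):
  L: [ 1  1 -1  1 -3]
  M: [ 1  0  1  0  1]
  T: [-2 -1 -2 -1  0]
RREF → pivots at {F,c,P} ⇒ r = 3
Pivot set = {F,c,P}, free = {v,ρ}
RREF:
  r0: [   1    0    0    0    0]
  r1: [   0    1    0    1   -2]
  r2: [   0    0    1    0    1]
Fix exponent of v at 1, ρ at 0; solve each RREF row for its pivot's exponent:
  r0: exp(F) + (0)·1 = 0 ⇒ exp(F) = 0
  r1: exp(c) + (1)·1 = 0 ⇒ exp(c) = -1
  r2: exp(P) + (0)·1 = 0 ⇒ exp(P) = 0
Π_1 = c^-1 · v

["0", "-1", "0", "1", "0"]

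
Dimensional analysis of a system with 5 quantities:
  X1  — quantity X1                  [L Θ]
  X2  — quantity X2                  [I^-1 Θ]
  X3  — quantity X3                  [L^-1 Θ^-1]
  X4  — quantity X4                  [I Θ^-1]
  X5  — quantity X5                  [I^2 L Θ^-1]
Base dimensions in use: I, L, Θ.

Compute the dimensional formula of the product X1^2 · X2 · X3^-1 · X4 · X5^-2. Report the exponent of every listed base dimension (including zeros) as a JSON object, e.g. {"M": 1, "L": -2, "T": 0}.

{"I": -4, "L": 1, "Θ": 5}

Exponent matrix [I,L,Θ] × [X1,X2,X3,X4,X5]:
  I: [ 0 -1  0  1  2]
  L: [ 1  0 -1  0  1]
  Θ: [ 1  1 -1 -1 -1]
  [I]: (2)·0+(1)·-1+(-1)·0+(1)·1+(-2)·2 = -4
  [L]: (2)·1+(1)·0+(-1)·-1+(1)·0+(-2)·1 = 1
  [Θ]: (2)·1+(1)·1+(-1)·-1+(1)·-1+(-2)·-1 = 5
⇒ I^-4 L Θ^5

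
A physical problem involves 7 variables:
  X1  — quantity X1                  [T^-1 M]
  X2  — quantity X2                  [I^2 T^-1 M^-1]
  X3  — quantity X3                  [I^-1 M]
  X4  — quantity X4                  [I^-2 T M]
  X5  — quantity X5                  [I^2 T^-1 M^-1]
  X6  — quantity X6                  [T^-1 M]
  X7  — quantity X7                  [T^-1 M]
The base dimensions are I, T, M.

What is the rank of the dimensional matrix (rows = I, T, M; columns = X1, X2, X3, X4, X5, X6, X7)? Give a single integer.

2

Dimensional matrix (I×T×M by X1×X2×X3×X4×X5×X6×X7):
  I: [ 0  2 -1 -2  2  0  0]
  T: [-1 -1  0  1 -1 -1 -1]
  M: [ 1 -1  1  1 -1  1  1]
Row reduction gives pivot columns X1,X2; rank = 2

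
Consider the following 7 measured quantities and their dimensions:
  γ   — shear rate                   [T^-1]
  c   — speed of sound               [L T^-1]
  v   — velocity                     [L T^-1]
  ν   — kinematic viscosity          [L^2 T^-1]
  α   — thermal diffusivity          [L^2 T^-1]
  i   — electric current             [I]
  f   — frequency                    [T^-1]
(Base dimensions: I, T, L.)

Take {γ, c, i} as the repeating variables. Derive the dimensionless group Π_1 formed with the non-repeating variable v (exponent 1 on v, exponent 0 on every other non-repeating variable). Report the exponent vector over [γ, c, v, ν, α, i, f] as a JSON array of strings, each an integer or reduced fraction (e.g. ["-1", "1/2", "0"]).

["0", "-1", "1", "0", "0", "0", "0"]

Write exponents as rows I,T,L / cols γ,c,v,ν,α,i,f:
  I: [ 0  0  0  0  0  1  0]
  T: [-1 -1 -1 -1 -1  0 -1]
  L: [ 0  1  1  2  2  0  0]
Echelon form has 3 nonzero rows (pivots: γ,c,i)
Pivot set = {γ,c,i}, free = {v,ν,α,f}
RREF:
  r0: [   1    0    0   -1   -1    0    1]
  r1: [   0    1    1    2    2    0    0]
  r2: [   0    0    0    0    0    1    0]
Fix exponent of v at 1, ν at 0, α at 0, f at 0; solve each RREF row for its pivot's exponent:
  r0: exp(γ) + (0)·1 = 0 ⇒ exp(γ) = 0
  r1: exp(c) + (1)·1 = 0 ⇒ exp(c) = -1
  r2: exp(i) + (0)·1 = 0 ⇒ exp(i) = 0
Π_1 = c^-1 · v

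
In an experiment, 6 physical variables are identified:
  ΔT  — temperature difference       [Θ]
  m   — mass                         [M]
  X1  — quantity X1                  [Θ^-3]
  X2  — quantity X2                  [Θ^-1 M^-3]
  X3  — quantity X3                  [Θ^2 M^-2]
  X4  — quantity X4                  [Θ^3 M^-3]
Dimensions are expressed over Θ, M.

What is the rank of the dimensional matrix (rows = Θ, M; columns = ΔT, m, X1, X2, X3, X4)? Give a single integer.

Exponent matrix [Θ,M] × [ΔT,m,X1,X2,X3,X4]:
  Θ: [ 1  0 -3 -1  2  3]
  M: [ 0  1  0 -3 -2 -3]
RREF → pivots at {ΔT,m} ⇒ r = 2

2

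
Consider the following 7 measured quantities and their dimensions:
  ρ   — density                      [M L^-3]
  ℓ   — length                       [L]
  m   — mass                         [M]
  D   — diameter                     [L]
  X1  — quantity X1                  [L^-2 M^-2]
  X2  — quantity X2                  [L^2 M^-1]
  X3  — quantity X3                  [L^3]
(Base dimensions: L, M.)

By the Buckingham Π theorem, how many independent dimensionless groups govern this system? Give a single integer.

5

Write exponents as rows L,M / cols ρ,ℓ,m,D,X1,X2,X3:
  L: [-3  1  0  1 -2  2  3]
  M: [ 1  0  1  0 -2 -1  0]
RREF → pivots at {ρ,ℓ} ⇒ r = 2
7 vars − rank 2 = 5 Π groups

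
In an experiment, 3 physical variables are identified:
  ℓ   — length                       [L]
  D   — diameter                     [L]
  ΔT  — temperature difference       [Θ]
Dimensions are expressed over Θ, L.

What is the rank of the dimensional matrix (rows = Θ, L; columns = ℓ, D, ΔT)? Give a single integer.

2

Exponent matrix [Θ,L] × [ℓ,D,ΔT]:
  Θ: [ 0  0  1]
  L: [ 1  1  0]
Echelon form has 2 nonzero rows (pivots: ℓ,ΔT)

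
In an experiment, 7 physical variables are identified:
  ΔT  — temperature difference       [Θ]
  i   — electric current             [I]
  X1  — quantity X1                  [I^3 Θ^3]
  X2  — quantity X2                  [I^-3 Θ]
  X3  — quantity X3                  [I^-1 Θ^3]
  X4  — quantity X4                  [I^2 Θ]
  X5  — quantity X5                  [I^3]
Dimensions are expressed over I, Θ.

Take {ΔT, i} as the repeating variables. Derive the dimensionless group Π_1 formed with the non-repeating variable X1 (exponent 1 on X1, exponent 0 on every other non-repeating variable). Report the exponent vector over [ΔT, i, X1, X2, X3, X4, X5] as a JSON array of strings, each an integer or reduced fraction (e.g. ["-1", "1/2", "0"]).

["-3", "-3", "1", "0", "0", "0", "0"]

Write exponents as rows I,Θ / cols ΔT,i,X1,X2,X3,X4,X5:
  I: [ 0  1  3 -3 -1  2  3]
  Θ: [ 1  0  3  1  3  1  0]
Echelon form has 2 nonzero rows (pivots: ΔT,i)
Repeat: ΔT,i; free: X1,X2,X3,X4,X5
RREF:
  r0: [   1    0    3    1    3    1    0]
  r1: [   0    1    3   -3   -1    2    3]
Fix exponent of X1 at 1, X2 at 0, X3 at 0, X4 at 0, X5 at 0; solve each RREF row for its pivot's exponent:
  r0: exp(ΔT) + (3)·1 = 0 ⇒ exp(ΔT) = -3
  r1: exp(i) + (3)·1 = 0 ⇒ exp(i) = -3
Π_1 = ΔT^-3 · i^-3 · X1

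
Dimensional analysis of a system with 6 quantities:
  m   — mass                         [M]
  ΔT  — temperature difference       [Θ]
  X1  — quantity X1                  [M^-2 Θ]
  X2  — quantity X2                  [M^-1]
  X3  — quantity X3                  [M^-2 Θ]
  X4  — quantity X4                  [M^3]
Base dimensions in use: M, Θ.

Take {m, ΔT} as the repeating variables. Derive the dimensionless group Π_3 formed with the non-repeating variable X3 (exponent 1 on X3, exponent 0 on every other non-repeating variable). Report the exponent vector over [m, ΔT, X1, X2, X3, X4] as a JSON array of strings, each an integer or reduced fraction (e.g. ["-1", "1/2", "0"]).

Dimensional matrix (M×Θ by m×ΔT×X1×X2×X3×X4):
  M: [ 1  0 -2 -1 -2  3]
  Θ: [ 0  1  1  0  1  0]
Row reduction gives pivot columns m,ΔT; rank = 2
Pivot set = {m,ΔT}, free = {X1,X2,X3,X4}
RREF:
  r0: [   1    0   -2   -1   -2    3]
  r1: [   0    1    1    0    1    0]
Fix exponent of X3 at 1, X1 at 0, X2 at 0, X4 at 0; solve each RREF row for its pivot's exponent:
  r0: exp(m) + (-2)·1 = 0 ⇒ exp(m) = 2
  r1: exp(ΔT) + (1)·1 = 0 ⇒ exp(ΔT) = -1
Π_3 = m^2 · ΔT^-1 · X3

["2", "-1", "0", "0", "1", "0"]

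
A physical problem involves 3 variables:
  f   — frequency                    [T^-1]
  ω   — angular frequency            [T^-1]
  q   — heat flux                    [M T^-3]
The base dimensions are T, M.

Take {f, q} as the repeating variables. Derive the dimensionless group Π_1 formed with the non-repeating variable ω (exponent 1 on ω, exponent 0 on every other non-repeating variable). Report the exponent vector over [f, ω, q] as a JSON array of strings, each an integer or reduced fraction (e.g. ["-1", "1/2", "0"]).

Write exponents as rows T,M / cols f,ω,q:
  T: [-1 -1 -3]
  M: [ 0  0  1]
Echelon form has 2 nonzero rows (pivots: f,q)
Pivot set = {f,q}, free = {ω}
RREF:
  r0: [   1    1    0]
  r1: [   0    0    1]
Fix exponent of ω at 1; solve each RREF row for its pivot's exponent:
  r0: exp(f) + (1)·1 = 0 ⇒ exp(f) = -1
  r1: exp(q) + (0)·1 = 0 ⇒ exp(q) = 0
Π_1 = f^-1 · ω

["-1", "1", "0"]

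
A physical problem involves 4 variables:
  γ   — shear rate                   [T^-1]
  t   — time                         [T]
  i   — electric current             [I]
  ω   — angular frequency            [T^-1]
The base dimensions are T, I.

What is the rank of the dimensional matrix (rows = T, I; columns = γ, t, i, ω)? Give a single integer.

Exponent matrix [T,I] × [γ,t,i,ω]:
  T: [-1  1  0 -1]
  I: [ 0  0  1  0]
RREF → pivots at {γ,i} ⇒ r = 2

2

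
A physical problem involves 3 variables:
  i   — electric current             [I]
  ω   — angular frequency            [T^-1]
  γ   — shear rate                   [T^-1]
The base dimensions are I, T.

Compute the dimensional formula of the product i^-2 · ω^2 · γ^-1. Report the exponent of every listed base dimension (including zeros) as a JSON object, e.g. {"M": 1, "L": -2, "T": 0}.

Write exponents as rows I,T / cols i,ω,γ:
  I: [ 1  0  0]
  T: [ 0 -1 -1]
  [I]: (-2)·1+(2)·0+(-1)·0 = -2
  [T]: (-2)·0+(2)·-1+(-1)·-1 = -1
⇒ I^-2 T^-1

{"I": -2, "T": -1}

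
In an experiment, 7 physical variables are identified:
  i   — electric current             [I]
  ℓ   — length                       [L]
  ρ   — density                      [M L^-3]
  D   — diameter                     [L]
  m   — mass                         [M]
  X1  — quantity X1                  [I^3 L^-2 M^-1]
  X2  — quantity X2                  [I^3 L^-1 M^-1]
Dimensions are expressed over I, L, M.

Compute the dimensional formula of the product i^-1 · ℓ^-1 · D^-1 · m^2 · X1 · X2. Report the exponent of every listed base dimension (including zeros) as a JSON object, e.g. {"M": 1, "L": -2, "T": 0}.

{"I": 5, "L": -5, "M": 0}

Dimensional matrix (I×L×M by i×ℓ×ρ×D×m×X1×X2):
  I: [ 1  0  0  0  0  3  3]
  L: [ 0  1 -3  1  0 -2 -1]
  M: [ 0  0  1  0  1 -1 -1]
  [I]: (-1)·1+(-1)·0+(-1)·0+(2)·0+(1)·3+(1)·3 = 5
  [L]: (-1)·0+(-1)·1+(-1)·1+(2)·0+(1)·-2+(1)·-1 = -5
  [M]: (-1)·0+(-1)·0+(-1)·0+(2)·1+(1)·-1+(1)·-1 = 0
⇒ I^5 L^-5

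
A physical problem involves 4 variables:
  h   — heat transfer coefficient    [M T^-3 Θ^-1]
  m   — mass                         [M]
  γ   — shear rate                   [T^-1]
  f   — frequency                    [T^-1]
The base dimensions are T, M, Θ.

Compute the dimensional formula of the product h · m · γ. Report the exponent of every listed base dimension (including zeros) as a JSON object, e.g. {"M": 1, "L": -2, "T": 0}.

Write exponents as rows T,M,Θ / cols h,m,γ,f:
  T: [-3  0 -1 -1]
  M: [ 1  1  0  0]
  Θ: [-1  0  0  0]
  [T]: (1)·-3+(1)·0+(1)·-1 = -4
  [M]: (1)·1+(1)·1+(1)·0 = 2
  [Θ]: (1)·-1+(1)·0+(1)·0 = -1
⇒ T^-4 M^2 Θ^-1

{"T": -4, "M": 2, "Θ": -1}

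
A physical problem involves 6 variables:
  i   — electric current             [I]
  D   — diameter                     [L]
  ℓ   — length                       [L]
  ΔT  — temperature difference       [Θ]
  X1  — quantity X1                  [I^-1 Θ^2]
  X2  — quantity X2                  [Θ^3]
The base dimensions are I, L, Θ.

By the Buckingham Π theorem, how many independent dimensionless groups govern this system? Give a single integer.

Dimensional matrix (I×L×Θ by i×D×ℓ×ΔT×X1×X2):
  I: [ 1  0  0  0 -1  0]
  L: [ 0  1  1  0  0  0]
  Θ: [ 0  0  0  1  2  3]
RREF → pivots at {i,D,ΔT} ⇒ r = 3
6 vars − rank 3 = 3 Π groups

3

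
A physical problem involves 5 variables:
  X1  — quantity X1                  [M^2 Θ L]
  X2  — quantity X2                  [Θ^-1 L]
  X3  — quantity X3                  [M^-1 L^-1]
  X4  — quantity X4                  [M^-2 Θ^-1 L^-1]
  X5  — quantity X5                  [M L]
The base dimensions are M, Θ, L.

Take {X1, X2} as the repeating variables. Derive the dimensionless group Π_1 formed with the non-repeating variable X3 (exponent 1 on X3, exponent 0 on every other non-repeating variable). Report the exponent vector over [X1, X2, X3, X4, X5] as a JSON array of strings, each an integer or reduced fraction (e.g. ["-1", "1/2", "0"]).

Write exponents as rows M,Θ,L / cols X1,X2,X3,X4,X5:
  M: [ 2  0 -1 -2  1]
  Θ: [ 1 -1  0 -1  0]
  L: [ 1  1 -1 -1  1]
Row reduction gives pivot columns X1,X2; rank = 2
Pivot set = {X1,X2}, free = {X3,X4,X5}
RREF:
  r0: [   1    0 -1/2   -1  1/2]
  r1: [   0    1 -1/2    0  1/2]
  r2: [   0    0    0    0    0]
Fix exponent of X3 at 1, X4 at 0, X5 at 0; solve each RREF row for its pivot's exponent:
  r0: exp(X1) + (-1/2)·1 = 0 ⇒ exp(X1) = 1/2
  r1: exp(X2) + (-1/2)·1 = 0 ⇒ exp(X2) = 1/2
Π_1 = X1^(1/2) · X2^(1/2) · X3

["1/2", "1/2", "1", "0", "0"]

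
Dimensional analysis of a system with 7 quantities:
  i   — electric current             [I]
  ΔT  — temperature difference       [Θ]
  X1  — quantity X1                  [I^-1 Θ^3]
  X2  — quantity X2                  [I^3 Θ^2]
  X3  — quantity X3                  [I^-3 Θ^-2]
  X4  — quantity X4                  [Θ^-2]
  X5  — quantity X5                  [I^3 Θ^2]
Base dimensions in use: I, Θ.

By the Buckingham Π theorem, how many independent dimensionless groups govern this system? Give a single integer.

5

Write exponents as rows I,Θ / cols i,ΔT,X1,X2,X3,X4,X5:
  I: [ 1  0 -1  3 -3  0  3]
  Θ: [ 0  1  3  2 -2 -2  2]
Row reduction gives pivot columns i,ΔT; rank = 2
7 vars − rank 2 = 5 Π groups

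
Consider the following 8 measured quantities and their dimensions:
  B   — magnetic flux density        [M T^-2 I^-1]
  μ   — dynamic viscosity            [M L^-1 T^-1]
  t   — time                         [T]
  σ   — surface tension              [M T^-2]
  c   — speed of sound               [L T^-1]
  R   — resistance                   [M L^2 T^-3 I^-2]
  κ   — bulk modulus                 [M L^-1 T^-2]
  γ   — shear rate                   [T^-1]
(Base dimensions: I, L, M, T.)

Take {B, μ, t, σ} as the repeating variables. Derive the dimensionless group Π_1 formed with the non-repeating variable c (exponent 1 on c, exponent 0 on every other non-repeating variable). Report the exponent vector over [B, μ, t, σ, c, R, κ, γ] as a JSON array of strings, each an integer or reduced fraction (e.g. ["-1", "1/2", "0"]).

["0", "1", "0", "-1", "1", "0", "0", "0"]

Dimensional matrix (I×L×M×T by B×μ×t×σ×c×R×κ×γ):
  I: [-1  0  0  0  0 -2  0  0]
  L: [ 0 -1  0  0  1  2 -1  0]
  M: [ 1  1  0  1  0  1  1  0]
  T: [-2 -1  1 -2 -1 -3 -2 -1]
Row reduction gives pivot columns B,μ,t,σ; rank = 4
Repeat: B,μ,t,σ; free: c,R,κ,γ
RREF:
  r0: [   1    0    0    0    0    2    0    0]
  r1: [   0    1    0    0   -1   -2    1    0]
  r2: [   0    0    1    0    0    1   -1   -1]
  r3: [   0    0    0    1    1    1    0    0]
Fix exponent of c at 1, R at 0, κ at 0, γ at 0; solve each RREF row for its pivot's exponent:
  r0: exp(B) + (0)·1 = 0 ⇒ exp(B) = 0
  r1: exp(μ) + (-1)·1 = 0 ⇒ exp(μ) = 1
  r2: exp(t) + (0)·1 = 0 ⇒ exp(t) = 0
  r3: exp(σ) + (1)·1 = 0 ⇒ exp(σ) = -1
Π_1 = μ · σ^-1 · c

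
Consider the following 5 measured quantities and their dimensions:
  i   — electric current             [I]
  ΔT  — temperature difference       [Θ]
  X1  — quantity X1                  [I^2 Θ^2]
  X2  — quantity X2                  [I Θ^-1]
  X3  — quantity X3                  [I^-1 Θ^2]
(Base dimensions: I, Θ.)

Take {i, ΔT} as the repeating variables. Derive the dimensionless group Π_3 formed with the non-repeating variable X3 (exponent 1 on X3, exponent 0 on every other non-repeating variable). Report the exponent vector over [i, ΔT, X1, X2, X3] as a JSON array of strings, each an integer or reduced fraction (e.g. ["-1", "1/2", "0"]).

["1", "-2", "0", "0", "1"]

Write exponents as rows I,Θ / cols i,ΔT,X1,X2,X3:
  I: [ 1  0  2  1 -1]
  Θ: [ 0  1  2 -1  2]
RREF → pivots at {i,ΔT} ⇒ r = 2
Repeat: i,ΔT; free: X1,X2,X3
RREF:
  r0: [   1    0    2    1   -1]
  r1: [   0    1    2   -1    2]
Fix exponent of X3 at 1, X1 at 0, X2 at 0; solve each RREF row for its pivot's exponent:
  r0: exp(i) + (-1)·1 = 0 ⇒ exp(i) = 1
  r1: exp(ΔT) + (2)·1 = 0 ⇒ exp(ΔT) = -2
Π_3 = i · ΔT^-2 · X3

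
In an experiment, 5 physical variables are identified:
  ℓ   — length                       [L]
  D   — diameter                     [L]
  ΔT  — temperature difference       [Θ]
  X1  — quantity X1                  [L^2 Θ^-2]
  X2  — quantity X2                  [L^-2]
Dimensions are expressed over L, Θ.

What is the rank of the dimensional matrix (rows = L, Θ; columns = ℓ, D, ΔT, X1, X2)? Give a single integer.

Write exponents as rows L,Θ / cols ℓ,D,ΔT,X1,X2:
  L: [ 1  1  0  2 -2]
  Θ: [ 0  0  1 -2  0]
Echelon form has 2 nonzero rows (pivots: ℓ,ΔT)

2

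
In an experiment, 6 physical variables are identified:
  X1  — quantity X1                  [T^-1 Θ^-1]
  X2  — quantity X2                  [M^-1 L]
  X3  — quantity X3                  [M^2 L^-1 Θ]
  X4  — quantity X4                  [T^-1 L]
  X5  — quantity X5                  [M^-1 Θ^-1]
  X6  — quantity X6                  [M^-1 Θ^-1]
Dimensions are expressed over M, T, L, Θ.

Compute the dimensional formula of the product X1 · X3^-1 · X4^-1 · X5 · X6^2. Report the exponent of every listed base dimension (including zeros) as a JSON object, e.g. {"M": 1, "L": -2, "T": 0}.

{"M": -5, "T": 0, "L": 0, "Θ": -5}

Write exponents as rows M,T,L,Θ / cols X1,X2,X3,X4,X5,X6:
  M: [ 0 -1  2  0 -1 -1]
  T: [-1  0  0 -1  0  0]
  L: [ 0  1 -1  1  0  0]
  Θ: [-1  0  1  0 -1 -1]
  [M]: (1)·0+(-1)·2+(-1)·0+(1)·-1+(2)·-1 = -5
  [T]: (1)·-1+(-1)·0+(-1)·-1+(1)·0+(2)·0 = 0
  [L]: (1)·0+(-1)·-1+(-1)·1+(1)·0+(2)·0 = 0
  [Θ]: (1)·-1+(-1)·1+(-1)·0+(1)·-1+(2)·-1 = -5
⇒ M^-5 Θ^-5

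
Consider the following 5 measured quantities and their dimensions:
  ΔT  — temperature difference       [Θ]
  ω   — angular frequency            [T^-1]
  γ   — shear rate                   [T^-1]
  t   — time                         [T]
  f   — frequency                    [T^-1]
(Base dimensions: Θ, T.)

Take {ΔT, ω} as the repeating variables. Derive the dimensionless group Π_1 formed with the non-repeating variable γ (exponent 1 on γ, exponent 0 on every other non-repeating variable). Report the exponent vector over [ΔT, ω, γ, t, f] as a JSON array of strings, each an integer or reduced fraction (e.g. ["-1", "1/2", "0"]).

Dimensional matrix (Θ×T by ΔT×ω×γ×t×f):
  Θ: [ 1  0  0  0  0]
  T: [ 0 -1 -1  1 -1]
Row reduction gives pivot columns ΔT,ω; rank = 2
Pivot set = {ΔT,ω}, free = {γ,t,f}
RREF:
  r0: [   1    0    0    0    0]
  r1: [   0    1    1   -1    1]
Fix exponent of γ at 1, t at 0, f at 0; solve each RREF row for its pivot's exponent:
  r0: exp(ΔT) + (0)·1 = 0 ⇒ exp(ΔT) = 0
  r1: exp(ω) + (1)·1 = 0 ⇒ exp(ω) = -1
Π_1 = ω^-1 · γ

["0", "-1", "1", "0", "0"]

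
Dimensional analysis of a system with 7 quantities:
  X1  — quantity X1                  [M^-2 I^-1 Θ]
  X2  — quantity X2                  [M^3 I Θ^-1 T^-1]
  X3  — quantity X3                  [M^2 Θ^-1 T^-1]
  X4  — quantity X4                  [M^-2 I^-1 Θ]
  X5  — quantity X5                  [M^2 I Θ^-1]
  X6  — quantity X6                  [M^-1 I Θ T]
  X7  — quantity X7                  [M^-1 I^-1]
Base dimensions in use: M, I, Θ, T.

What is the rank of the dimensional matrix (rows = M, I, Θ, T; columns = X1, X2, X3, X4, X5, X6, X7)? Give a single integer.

Exponent matrix [M,I,Θ,T] × [X1,X2,X3,X4,X5,X6,X7]:
  M: [-2  3  2 -2  2 -1 -1]
  I: [-1  1  0 -1  1  1 -1]
  Θ: [ 1 -1 -1  1 -1  1  0]
  T: [ 0 -1 -1  0  0  1  0]
Echelon form has 3 nonzero rows (pivots: X1,X2,X3)

3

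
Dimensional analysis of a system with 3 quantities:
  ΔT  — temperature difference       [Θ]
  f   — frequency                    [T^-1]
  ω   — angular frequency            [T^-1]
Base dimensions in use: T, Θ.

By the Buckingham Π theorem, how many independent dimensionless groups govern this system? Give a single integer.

1

Dimensional matrix (T×Θ by ΔT×f×ω):
  T: [ 0 -1 -1]
  Θ: [ 1  0  0]
RREF → pivots at {ΔT,f} ⇒ r = 2
Π count = n − r = 3 − 2 = 1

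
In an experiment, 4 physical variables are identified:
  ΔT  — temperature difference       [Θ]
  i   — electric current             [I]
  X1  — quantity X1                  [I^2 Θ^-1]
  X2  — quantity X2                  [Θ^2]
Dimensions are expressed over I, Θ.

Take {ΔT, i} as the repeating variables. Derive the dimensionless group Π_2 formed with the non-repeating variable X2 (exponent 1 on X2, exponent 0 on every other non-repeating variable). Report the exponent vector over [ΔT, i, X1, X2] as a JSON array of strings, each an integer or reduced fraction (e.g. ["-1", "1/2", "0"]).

Dimensional matrix (I×Θ by ΔT×i×X1×X2):
  I: [ 0  1  2  0]
  Θ: [ 1  0 -1  2]
RREF → pivots at {ΔT,i} ⇒ r = 2
Pivot set = {ΔT,i}, free = {X1,X2}
RREF:
  r0: [   1    0   -1    2]
  r1: [   0    1    2    0]
Fix exponent of X2 at 1, X1 at 0; solve each RREF row for its pivot's exponent:
  r0: exp(ΔT) + (2)·1 = 0 ⇒ exp(ΔT) = -2
  r1: exp(i) + (0)·1 = 0 ⇒ exp(i) = 0
Π_2 = ΔT^-2 · X2

["-2", "0", "0", "1"]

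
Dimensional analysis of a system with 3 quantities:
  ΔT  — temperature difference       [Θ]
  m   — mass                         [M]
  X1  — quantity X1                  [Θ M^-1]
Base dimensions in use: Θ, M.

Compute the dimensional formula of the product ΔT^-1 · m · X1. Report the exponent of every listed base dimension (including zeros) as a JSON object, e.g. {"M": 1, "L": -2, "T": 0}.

Dimensional matrix (Θ×M by ΔT×m×X1):
  Θ: [ 1  0  1]
  M: [ 0  1 -1]
  [Θ]: (-1)·1+(1)·0+(1)·1 = 0
  [M]: (-1)·0+(1)·1+(1)·-1 = 0
⇒ 1 (dimensionless)

{"Θ": 0, "M": 0}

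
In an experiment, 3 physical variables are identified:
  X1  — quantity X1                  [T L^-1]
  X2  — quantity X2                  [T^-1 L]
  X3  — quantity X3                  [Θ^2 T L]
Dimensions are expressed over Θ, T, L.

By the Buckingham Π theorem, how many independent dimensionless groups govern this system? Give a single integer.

Exponent matrix [Θ,T,L] × [X1,X2,X3]:
  Θ: [ 0  0  2]
  T: [ 1 -1  1]
  L: [-1  1  1]
Echelon form has 2 nonzero rows (pivots: X1,X3)
Π count = n − r = 3 − 2 = 1

1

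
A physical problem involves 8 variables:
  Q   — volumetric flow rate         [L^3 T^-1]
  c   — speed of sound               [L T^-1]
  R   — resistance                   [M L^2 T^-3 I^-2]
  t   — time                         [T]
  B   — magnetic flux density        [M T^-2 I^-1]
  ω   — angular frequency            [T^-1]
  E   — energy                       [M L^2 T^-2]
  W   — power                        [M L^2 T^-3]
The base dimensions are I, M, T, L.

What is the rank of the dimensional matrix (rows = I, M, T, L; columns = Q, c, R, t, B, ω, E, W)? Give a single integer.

Write exponents as rows I,M,T,L / cols Q,c,R,t,B,ω,E,W:
  I: [ 0  0 -2  0 -1  0  0  0]
  M: [ 0  0  1  0  1  0  1  1]
  T: [-1 -1 -3  1 -2 -1 -2 -3]
  L: [ 3  1  2  0  0  0  2  2]
Row reduction gives pivot columns Q,c,R,B; rank = 4

4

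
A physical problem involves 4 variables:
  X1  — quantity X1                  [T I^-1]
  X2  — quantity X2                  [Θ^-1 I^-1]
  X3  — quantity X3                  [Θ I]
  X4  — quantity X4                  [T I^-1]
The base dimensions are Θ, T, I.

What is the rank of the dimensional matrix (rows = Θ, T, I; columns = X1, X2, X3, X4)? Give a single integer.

Write exponents as rows Θ,T,I / cols X1,X2,X3,X4:
  Θ: [ 0 -1  1  0]
  T: [ 1  0  0  1]
  I: [-1 -1  1 -1]
RREF → pivots at {X1,X2} ⇒ r = 2

2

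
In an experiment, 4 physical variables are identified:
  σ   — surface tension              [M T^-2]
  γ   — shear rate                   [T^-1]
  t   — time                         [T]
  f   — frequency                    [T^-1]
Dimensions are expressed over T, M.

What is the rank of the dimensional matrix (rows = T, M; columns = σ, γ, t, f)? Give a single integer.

2

Exponent matrix [T,M] × [σ,γ,t,f]:
  T: [-2 -1  1 -1]
  M: [ 1  0  0  0]
RREF → pivots at {σ,γ} ⇒ r = 2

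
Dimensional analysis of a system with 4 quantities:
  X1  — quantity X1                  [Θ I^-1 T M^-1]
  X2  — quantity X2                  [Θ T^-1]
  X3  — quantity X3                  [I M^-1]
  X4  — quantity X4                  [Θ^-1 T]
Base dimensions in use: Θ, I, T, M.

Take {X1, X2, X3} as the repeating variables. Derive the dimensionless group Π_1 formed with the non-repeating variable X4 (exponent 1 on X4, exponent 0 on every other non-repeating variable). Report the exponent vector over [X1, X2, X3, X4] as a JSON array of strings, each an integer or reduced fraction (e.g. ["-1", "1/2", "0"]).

Exponent matrix [Θ,I,T,M] × [X1,X2,X3,X4]:
  Θ: [ 1  1  0 -1]
  I: [-1  0  1  0]
  T: [ 1 -1  0  1]
  M: [-1  0 -1  0]
Echelon form has 3 nonzero rows (pivots: X1,X2,X3)
Repeat: X1,X2,X3; free: X4
RREF:
  r0: [   1    0    0    0]
  r1: [   0    1    0   -1]
  r2: [   0    0    1    0]
  r3: [   0    0    0    0]
Fix exponent of X4 at 1; solve each RREF row for its pivot's exponent:
  r0: exp(X1) + (0)·1 = 0 ⇒ exp(X1) = 0
  r1: exp(X2) + (-1)·1 = 0 ⇒ exp(X2) = 1
  r2: exp(X3) + (0)·1 = 0 ⇒ exp(X3) = 0
Π_1 = X2 · X4

["0", "1", "0", "1"]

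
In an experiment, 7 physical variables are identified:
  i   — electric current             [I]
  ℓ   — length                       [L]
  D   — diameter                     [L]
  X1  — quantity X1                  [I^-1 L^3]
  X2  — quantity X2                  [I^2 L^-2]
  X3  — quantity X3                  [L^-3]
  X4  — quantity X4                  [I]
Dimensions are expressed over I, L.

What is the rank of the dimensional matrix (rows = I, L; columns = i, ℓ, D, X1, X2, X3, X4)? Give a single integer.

Dimensional matrix (I×L by i×ℓ×D×X1×X2×X3×X4):
  I: [ 1  0  0 -1  2  0  1]
  L: [ 0  1  1  3 -2 -3  0]
Row reduction gives pivot columns i,ℓ; rank = 2

2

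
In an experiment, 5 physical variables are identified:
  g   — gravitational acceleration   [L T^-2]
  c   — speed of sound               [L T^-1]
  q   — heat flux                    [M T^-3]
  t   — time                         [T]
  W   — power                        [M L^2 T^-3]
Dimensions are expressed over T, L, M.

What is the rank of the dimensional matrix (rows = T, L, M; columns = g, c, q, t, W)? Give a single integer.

Exponent matrix [T,L,M] × [g,c,q,t,W]:
  T: [-2 -1 -3  1 -3]
  L: [ 1  1  0  0  2]
  M: [ 0  0  1  0  1]
RREF → pivots at {g,c,q} ⇒ r = 3

3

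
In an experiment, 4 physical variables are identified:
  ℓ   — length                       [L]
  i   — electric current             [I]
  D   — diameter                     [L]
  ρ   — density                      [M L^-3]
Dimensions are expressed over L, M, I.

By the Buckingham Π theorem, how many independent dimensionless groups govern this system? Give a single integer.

1

Exponent matrix [L,M,I] × [ℓ,i,D,ρ]:
  L: [ 1  0  1 -3]
  M: [ 0  0  0  1]
  I: [ 0  1  0  0]
Echelon form has 3 nonzero rows (pivots: ℓ,i,ρ)
n=4, r=3 ⇒ 1 dimensionless group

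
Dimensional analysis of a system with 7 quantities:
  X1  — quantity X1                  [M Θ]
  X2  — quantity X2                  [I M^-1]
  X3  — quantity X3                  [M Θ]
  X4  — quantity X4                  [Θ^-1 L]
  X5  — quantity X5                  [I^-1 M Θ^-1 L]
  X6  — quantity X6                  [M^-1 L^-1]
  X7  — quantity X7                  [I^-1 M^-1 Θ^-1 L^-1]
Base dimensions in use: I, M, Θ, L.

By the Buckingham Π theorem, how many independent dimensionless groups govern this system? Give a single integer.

Dimensional matrix (I×M×Θ×L by X1×X2×X3×X4×X5×X6×X7):
  I: [ 0  1  0  0 -1  0 -1]
  M: [ 1 -1  1  0  1 -1 -1]
  Θ: [ 1  0  1 -1 -1  0 -1]
  L: [ 0  0  0  1  1 -1 -1]
Echelon form has 3 nonzero rows (pivots: X1,X2,X4)
n=7, r=3 ⇒ 4 dimensionless groups

4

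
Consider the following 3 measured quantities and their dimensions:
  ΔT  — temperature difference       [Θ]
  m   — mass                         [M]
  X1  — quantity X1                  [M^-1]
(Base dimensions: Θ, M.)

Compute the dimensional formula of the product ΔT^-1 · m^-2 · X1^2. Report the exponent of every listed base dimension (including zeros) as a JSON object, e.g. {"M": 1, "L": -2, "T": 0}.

{"Θ": -1, "M": -4}

Dimensional matrix (Θ×M by ΔT×m×X1):
  Θ: [ 1  0  0]
  M: [ 0  1 -1]
  [Θ]: (-1)·1+(-2)·0+(2)·0 = -1
  [M]: (-1)·0+(-2)·1+(2)·-1 = -4
⇒ Θ^-1 M^-4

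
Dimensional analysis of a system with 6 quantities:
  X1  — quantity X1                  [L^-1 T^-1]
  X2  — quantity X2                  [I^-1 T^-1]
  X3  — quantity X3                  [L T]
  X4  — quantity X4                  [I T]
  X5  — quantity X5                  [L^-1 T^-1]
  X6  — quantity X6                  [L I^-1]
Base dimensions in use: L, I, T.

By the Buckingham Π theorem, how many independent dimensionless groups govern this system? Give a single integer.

4

Dimensional matrix (L×I×T by X1×X2×X3×X4×X5×X6):
  L: [-1  0  1  0 -1  1]
  I: [ 0 -1  0  1  0 -1]
  T: [-1 -1  1  1 -1  0]
Echelon form has 2 nonzero rows (pivots: X1,X2)
6 vars − rank 2 = 4 Π groups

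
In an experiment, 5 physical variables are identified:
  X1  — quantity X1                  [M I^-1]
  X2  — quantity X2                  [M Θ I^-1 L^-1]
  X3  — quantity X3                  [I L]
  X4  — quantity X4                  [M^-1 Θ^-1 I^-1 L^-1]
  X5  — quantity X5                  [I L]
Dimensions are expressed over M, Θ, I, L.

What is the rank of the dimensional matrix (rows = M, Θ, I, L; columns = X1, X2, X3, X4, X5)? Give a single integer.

3

Write exponents as rows M,Θ,I,L / cols X1,X2,X3,X4,X5:
  M: [ 1  1  0 -1  0]
  Θ: [ 0  1  0 -1  0]
  I: [-1 -1  1 -1  1]
  L: [ 0 -1  1 -1  1]
RREF → pivots at {X1,X2,X3} ⇒ r = 3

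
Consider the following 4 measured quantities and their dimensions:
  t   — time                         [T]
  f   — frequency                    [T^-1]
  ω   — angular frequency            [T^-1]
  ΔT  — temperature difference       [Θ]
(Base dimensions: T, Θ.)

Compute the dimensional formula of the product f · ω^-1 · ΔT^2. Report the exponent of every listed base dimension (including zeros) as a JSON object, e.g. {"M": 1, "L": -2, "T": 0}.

{"T": 0, "Θ": 2}

Exponent matrix [T,Θ] × [t,f,ω,ΔT]:
  T: [ 1 -1 -1  0]
  Θ: [ 0  0  0  1]
  [T]: (1)·-1+(-1)·-1+(2)·0 = 0
  [Θ]: (1)·0+(-1)·0+(2)·1 = 2
⇒ Θ^2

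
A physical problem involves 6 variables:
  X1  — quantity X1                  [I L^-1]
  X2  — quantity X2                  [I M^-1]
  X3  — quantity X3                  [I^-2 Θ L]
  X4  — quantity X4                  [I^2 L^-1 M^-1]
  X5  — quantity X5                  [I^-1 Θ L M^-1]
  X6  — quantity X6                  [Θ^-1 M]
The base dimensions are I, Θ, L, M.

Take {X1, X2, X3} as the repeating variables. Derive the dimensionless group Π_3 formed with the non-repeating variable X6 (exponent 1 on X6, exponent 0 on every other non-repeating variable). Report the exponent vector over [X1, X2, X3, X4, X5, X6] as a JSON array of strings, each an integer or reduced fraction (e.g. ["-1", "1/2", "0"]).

Dimensional matrix (I×Θ×L×M by X1×X2×X3×X4×X5×X6):
  I: [ 1  1 -2  2 -1  0]
  Θ: [ 0  0  1  0  1 -1]
  L: [-1  0  1 -1  1  0]
  M: [ 0 -1  0 -1 -1  1]
RREF → pivots at {X1,X2,X3} ⇒ r = 3
Pivot set = {X1,X2,X3}, free = {X4,X5,X6}
RREF:
  r0: [   1    0    0    1    0   -1]
  r1: [   0    1    0    1    1   -1]
  r2: [   0    0    1    0    1   -1]
  r3: [   0    0    0    0    0    0]
Fix exponent of X6 at 1, X4 at 0, X5 at 0; solve each RREF row for its pivot's exponent:
  r0: exp(X1) + (-1)·1 = 0 ⇒ exp(X1) = 1
  r1: exp(X2) + (-1)·1 = 0 ⇒ exp(X2) = 1
  r2: exp(X3) + (-1)·1 = 0 ⇒ exp(X3) = 1
Π_3 = X1 · X2 · X3 · X6

["1", "1", "1", "0", "0", "1"]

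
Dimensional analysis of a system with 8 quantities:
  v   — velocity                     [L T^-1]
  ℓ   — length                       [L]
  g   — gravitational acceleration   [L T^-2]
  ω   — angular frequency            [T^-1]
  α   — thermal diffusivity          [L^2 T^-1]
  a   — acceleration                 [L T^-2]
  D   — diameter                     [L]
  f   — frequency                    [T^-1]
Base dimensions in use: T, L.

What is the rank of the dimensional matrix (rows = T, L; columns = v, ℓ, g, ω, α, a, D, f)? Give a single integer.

Dimensional matrix (T×L by v×ℓ×g×ω×α×a×D×f):
  T: [-1  0 -2 -1 -1 -2  0 -1]
  L: [ 1  1  1  0  2  1  1  0]
Row reduction gives pivot columns v,ℓ; rank = 2

2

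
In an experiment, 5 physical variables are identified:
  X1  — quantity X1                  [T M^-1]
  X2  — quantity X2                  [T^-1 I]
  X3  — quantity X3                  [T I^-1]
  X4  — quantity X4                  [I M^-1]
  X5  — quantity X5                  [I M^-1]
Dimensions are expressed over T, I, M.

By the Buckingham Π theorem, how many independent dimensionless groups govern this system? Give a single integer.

3

Dimensional matrix (T×I×M by X1×X2×X3×X4×X5):
  T: [ 1 -1  1  0  0]
  I: [ 0  1 -1  1  1]
  M: [-1  0  0 -1 -1]
Echelon form has 2 nonzero rows (pivots: X1,X2)
n=5, r=2 ⇒ 3 dimensionless groups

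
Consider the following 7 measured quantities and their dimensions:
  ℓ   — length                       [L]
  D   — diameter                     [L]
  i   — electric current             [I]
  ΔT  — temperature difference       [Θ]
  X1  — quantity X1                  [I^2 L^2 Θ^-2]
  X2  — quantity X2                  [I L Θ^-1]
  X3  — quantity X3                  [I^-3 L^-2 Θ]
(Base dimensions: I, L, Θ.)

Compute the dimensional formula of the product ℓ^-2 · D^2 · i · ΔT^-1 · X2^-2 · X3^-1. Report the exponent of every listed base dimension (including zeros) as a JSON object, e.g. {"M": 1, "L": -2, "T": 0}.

Dimensional matrix (I×L×Θ by ℓ×D×i×ΔT×X1×X2×X3):
  I: [ 0  0  1  0  2  1 -3]
  L: [ 1  1  0  0  2  1 -2]
  Θ: [ 0  0  0  1 -2 -1  1]
  [I]: (-2)·0+(2)·0+(1)·1+(-1)·0+(-2)·1+(-1)·-3 = 2
  [L]: (-2)·1+(2)·1+(1)·0+(-1)·0+(-2)·1+(-1)·-2 = 0
  [Θ]: (-2)·0+(2)·0+(1)·0+(-1)·1+(-2)·-1+(-1)·1 = 0
⇒ I^2

{"I": 2, "L": 0, "Θ": 0}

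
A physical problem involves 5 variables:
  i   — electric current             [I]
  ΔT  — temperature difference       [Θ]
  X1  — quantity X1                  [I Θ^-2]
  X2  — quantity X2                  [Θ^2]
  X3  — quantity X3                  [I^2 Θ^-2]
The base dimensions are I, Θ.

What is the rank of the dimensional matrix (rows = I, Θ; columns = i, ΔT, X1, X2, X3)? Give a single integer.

Exponent matrix [I,Θ] × [i,ΔT,X1,X2,X3]:
  I: [ 1  0  1  0  2]
  Θ: [ 0  1 -2  2 -2]
Echelon form has 2 nonzero rows (pivots: i,ΔT)

2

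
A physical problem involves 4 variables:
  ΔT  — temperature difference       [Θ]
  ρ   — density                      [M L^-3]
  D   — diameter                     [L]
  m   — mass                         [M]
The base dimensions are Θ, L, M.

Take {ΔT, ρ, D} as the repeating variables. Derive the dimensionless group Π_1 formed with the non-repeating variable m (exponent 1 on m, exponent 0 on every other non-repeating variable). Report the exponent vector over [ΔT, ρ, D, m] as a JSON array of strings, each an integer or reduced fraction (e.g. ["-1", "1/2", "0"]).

Dimensional matrix (Θ×L×M by ΔT×ρ×D×m):
  Θ: [ 1  0  0  0]
  L: [ 0 -3  1  0]
  M: [ 0  1  0  1]
RREF → pivots at {ΔT,ρ,D} ⇒ r = 3
Pivot set = {ΔT,ρ,D}, free = {m}
RREF:
  r0: [   1    0    0    0]
  r1: [   0    1    0    1]
  r2: [   0    0    1    3]
Fix exponent of m at 1; solve each RREF row for its pivot's exponent:
  r0: exp(ΔT) + (0)·1 = 0 ⇒ exp(ΔT) = 0
  r1: exp(ρ) + (1)·1 = 0 ⇒ exp(ρ) = -1
  r2: exp(D) + (3)·1 = 0 ⇒ exp(D) = -3
Π_1 = ρ^-1 · D^-3 · m

["0", "-1", "-3", "1"]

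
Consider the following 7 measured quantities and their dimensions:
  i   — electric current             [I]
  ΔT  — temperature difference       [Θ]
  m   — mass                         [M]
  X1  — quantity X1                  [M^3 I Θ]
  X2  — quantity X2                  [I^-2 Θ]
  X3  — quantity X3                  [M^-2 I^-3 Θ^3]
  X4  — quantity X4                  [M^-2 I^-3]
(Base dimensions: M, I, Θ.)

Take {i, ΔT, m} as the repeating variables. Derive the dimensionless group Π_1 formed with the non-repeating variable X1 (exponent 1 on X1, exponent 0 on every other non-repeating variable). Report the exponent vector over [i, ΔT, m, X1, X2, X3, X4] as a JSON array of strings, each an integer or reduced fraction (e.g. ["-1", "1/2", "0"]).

["-1", "-1", "-3", "1", "0", "0", "0"]

Exponent matrix [M,I,Θ] × [i,ΔT,m,X1,X2,X3,X4]:
  M: [ 0  0  1  3  0 -2 -2]
  I: [ 1  0  0  1 -2 -3 -3]
  Θ: [ 0  1  0  1  1  3  0]
Row reduction gives pivot columns i,ΔT,m; rank = 3
Repeat: i,ΔT,m; free: X1,X2,X3,X4
RREF:
  r0: [   1    0    0    1   -2   -3   -3]
  r1: [   0    1    0    1    1    3    0]
  r2: [   0    0    1    3    0   -2   -2]
Fix exponent of X1 at 1, X2 at 0, X3 at 0, X4 at 0; solve each RREF row for its pivot's exponent:
  r0: exp(i) + (1)·1 = 0 ⇒ exp(i) = -1
  r1: exp(ΔT) + (1)·1 = 0 ⇒ exp(ΔT) = -1
  r2: exp(m) + (3)·1 = 0 ⇒ exp(m) = -3
Π_1 = i^-1 · ΔT^-1 · m^-3 · X1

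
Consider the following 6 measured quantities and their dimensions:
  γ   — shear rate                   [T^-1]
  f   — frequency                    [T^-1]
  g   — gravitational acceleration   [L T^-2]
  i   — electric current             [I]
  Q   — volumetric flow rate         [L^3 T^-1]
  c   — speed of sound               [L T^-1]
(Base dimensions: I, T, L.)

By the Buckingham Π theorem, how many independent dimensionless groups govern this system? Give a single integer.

3

Write exponents as rows I,T,L / cols γ,f,g,i,Q,c:
  I: [ 0  0  0  1  0  0]
  T: [-1 -1 -2  0 -1 -1]
  L: [ 0  0  1  0  3  1]
Echelon form has 3 nonzero rows (pivots: γ,g,i)
Π count = n − r = 6 − 3 = 3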